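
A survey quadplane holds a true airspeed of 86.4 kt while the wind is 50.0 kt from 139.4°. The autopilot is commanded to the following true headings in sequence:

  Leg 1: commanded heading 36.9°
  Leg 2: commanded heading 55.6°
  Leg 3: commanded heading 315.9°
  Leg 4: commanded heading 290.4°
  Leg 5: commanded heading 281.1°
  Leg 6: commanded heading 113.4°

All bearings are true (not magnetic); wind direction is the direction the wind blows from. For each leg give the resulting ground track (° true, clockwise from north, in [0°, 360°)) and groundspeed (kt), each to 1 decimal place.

Leg 1: heading 36.9°; drift -26.7° → track 10.2°, groundspeed 108.8 kt
Leg 2: heading 55.6°; drift -31.5° → track 24.1°, groundspeed 95.0 kt
Leg 3: heading 315.9°; drift +1.3° → track 317.2°, groundspeed 136.3 kt
Leg 4: heading 290.4°; drift +10.6° → track 301.0°, groundspeed 132.4 kt
Leg 5: heading 281.1°; drift +13.9° → track 295.0°, groundspeed 129.4 kt
Leg 6: heading 113.4°; drift -27.9° → track 85.5°, groundspeed 46.9 kt

Leg 1: track=10.2°, groundspeed=108.8 kt
Leg 2: track=24.1°, groundspeed=95.0 kt
Leg 3: track=317.2°, groundspeed=136.3 kt
Leg 4: track=301.0°, groundspeed=132.4 kt
Leg 5: track=295.0°, groundspeed=129.4 kt
Leg 6: track=85.5°, groundspeed=46.9 kt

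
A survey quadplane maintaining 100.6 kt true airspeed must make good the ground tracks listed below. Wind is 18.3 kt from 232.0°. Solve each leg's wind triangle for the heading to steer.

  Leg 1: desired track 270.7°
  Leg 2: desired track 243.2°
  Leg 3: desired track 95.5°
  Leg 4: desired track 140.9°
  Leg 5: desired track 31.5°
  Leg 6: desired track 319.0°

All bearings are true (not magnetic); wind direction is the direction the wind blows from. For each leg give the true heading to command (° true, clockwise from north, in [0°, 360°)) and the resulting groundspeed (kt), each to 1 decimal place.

Leg 1: desired track 270.7°; wind correction -6.5° → command heading 264.2°, groundspeed 85.7 kt
Leg 2: desired track 243.2°; wind correction -2.0° → command heading 241.2°, groundspeed 82.6 kt
Leg 3: desired track 95.5°; wind correction +7.2° → command heading 102.7°, groundspeed 113.1 kt
Leg 4: desired track 140.9°; wind correction +10.5° → command heading 151.4°, groundspeed 99.3 kt
Leg 5: desired track 31.5°; wind correction -3.7° → command heading 27.8°, groundspeed 117.5 kt
Leg 6: desired track 319.0°; wind correction -10.5° → command heading 308.5°, groundspeed 98.0 kt

Leg 1: heading=264.2°, groundspeed=85.7 kt
Leg 2: heading=241.2°, groundspeed=82.6 kt
Leg 3: heading=102.7°, groundspeed=113.1 kt
Leg 4: heading=151.4°, groundspeed=99.3 kt
Leg 5: heading=27.8°, groundspeed=117.5 kt
Leg 6: heading=308.5°, groundspeed=98.0 kt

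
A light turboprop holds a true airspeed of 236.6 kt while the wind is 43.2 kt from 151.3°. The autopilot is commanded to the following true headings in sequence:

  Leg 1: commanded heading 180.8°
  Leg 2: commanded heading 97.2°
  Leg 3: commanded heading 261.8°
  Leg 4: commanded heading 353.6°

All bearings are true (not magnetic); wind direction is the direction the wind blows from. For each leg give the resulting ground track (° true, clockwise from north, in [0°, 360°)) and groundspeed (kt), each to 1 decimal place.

Leg 1: track=186.9°, groundspeed=200.1 kt
Leg 2: track=87.8°, groundspeed=214.1 kt
Leg 3: track=270.9°, groundspeed=255.0 kt
Leg 4: track=350.2°, groundspeed=277.1 kt

Leg 1: heading 180.8°; drift +6.1° → track 186.9°, groundspeed 200.1 kt
Leg 2: heading 97.2°; drift -9.4° → track 87.8°, groundspeed 214.1 kt
Leg 3: heading 261.8°; drift +9.1° → track 270.9°, groundspeed 255.0 kt
Leg 4: heading 353.6°; drift -3.4° → track 350.2°, groundspeed 277.1 kt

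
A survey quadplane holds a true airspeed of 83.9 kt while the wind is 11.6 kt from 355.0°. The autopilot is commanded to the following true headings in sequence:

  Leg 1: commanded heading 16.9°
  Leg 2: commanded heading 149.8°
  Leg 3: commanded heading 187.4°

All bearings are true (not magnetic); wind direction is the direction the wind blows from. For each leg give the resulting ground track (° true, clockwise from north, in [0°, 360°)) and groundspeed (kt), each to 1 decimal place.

Leg 1: track=20.3°, groundspeed=73.3 kt
Leg 2: track=152.8°, groundspeed=94.5 kt
Leg 3: track=185.9°, groundspeed=95.3 kt

Leg 1: heading 16.9°; drift +3.4° → track 20.3°, groundspeed 73.3 kt
Leg 2: heading 149.8°; drift +3.0° → track 152.8°, groundspeed 94.5 kt
Leg 3: heading 187.4°; drift -1.5° → track 185.9°, groundspeed 95.3 kt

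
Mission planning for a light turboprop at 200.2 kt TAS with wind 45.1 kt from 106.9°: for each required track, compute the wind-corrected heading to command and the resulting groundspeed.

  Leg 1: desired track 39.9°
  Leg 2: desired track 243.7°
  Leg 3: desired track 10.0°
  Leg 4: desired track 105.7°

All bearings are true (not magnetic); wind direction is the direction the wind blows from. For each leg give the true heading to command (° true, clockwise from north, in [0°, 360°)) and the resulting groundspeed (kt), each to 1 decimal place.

Leg 1: heading=51.9°, groundspeed=178.2 kt
Leg 2: heading=234.8°, groundspeed=230.7 kt
Leg 3: heading=22.9°, groundspeed=200.5 kt
Leg 4: heading=106.0°, groundspeed=155.1 kt

Leg 1: desired track 39.9°; wind correction +12.0° → command heading 51.9°, groundspeed 178.2 kt
Leg 2: desired track 243.7°; wind correction -8.9° → command heading 234.8°, groundspeed 230.7 kt
Leg 3: desired track 10.0°; wind correction +12.9° → command heading 22.9°, groundspeed 200.5 kt
Leg 4: desired track 105.7°; wind correction +0.3° → command heading 106.0°, groundspeed 155.1 kt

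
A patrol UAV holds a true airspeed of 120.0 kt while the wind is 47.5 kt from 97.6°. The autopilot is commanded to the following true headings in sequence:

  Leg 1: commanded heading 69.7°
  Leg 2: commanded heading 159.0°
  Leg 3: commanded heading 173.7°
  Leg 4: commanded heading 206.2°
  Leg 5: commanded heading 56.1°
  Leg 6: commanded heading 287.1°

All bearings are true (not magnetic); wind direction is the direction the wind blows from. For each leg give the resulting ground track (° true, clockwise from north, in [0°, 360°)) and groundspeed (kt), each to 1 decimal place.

Leg 1: heading 69.7°; drift -15.9° → track 53.8°, groundspeed 81.1 kt
Leg 2: heading 159.0°; drift +23.2° → track 182.2°, groundspeed 105.8 kt
Leg 3: heading 173.7°; drift +23.0° → track 196.7°, groundspeed 118.0 kt
Leg 4: heading 206.2°; drift +18.4° → track 224.6°, groundspeed 142.5 kt
Leg 5: heading 56.1°; drift -20.4° → track 35.7°, groundspeed 90.1 kt
Leg 6: heading 287.1°; drift -2.7° → track 284.4°, groundspeed 167.0 kt

Leg 1: track=53.8°, groundspeed=81.1 kt
Leg 2: track=182.2°, groundspeed=105.8 kt
Leg 3: track=196.7°, groundspeed=118.0 kt
Leg 4: track=224.6°, groundspeed=142.5 kt
Leg 5: track=35.7°, groundspeed=90.1 kt
Leg 6: track=284.4°, groundspeed=167.0 kt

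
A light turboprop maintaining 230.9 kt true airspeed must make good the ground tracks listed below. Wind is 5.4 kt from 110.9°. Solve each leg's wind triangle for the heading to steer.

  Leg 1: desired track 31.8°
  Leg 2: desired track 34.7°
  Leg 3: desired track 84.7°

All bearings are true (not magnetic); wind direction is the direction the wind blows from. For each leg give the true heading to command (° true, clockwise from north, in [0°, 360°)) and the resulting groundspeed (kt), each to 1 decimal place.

Leg 1: heading=33.1°, groundspeed=229.8 kt
Leg 2: heading=36.0°, groundspeed=229.6 kt
Leg 3: heading=85.3°, groundspeed=226.0 kt

Leg 1: desired track 31.8°; wind correction +1.3° → command heading 33.1°, groundspeed 229.8 kt
Leg 2: desired track 34.7°; wind correction +1.3° → command heading 36.0°, groundspeed 229.6 kt
Leg 3: desired track 84.7°; wind correction +0.6° → command heading 85.3°, groundspeed 226.0 kt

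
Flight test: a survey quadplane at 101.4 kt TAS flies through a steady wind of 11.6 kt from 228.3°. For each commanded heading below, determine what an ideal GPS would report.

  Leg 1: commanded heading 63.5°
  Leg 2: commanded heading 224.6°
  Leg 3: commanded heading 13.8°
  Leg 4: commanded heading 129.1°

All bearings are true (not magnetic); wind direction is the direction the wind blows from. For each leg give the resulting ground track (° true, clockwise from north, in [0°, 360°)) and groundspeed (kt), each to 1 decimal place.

Leg 1: track=62.0°, groundspeed=112.6 kt
Leg 2: track=224.1°, groundspeed=89.8 kt
Leg 3: track=17.2°, groundspeed=111.2 kt
Leg 4: track=122.8°, groundspeed=103.9 kt

Leg 1: heading 63.5°; drift -1.5° → track 62.0°, groundspeed 112.6 kt
Leg 2: heading 224.6°; drift -0.5° → track 224.1°, groundspeed 89.8 kt
Leg 3: heading 13.8°; drift +3.4° → track 17.2°, groundspeed 111.2 kt
Leg 4: heading 129.1°; drift -6.3° → track 122.8°, groundspeed 103.9 kt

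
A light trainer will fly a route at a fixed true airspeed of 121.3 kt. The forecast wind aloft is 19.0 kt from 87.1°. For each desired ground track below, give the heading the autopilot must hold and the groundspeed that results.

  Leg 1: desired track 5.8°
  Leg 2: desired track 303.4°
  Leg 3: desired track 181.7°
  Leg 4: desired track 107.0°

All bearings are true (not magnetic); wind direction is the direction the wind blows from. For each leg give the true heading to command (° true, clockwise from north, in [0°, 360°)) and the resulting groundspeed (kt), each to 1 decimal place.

Leg 1: heading=14.7°, groundspeed=117.0 kt
Leg 2: heading=308.7°, groundspeed=136.1 kt
Leg 3: heading=172.7°, groundspeed=121.3 kt
Leg 4: heading=103.9°, groundspeed=103.3 kt

Leg 1: desired track 5.8°; wind correction +8.9° → command heading 14.7°, groundspeed 117.0 kt
Leg 2: desired track 303.4°; wind correction +5.3° → command heading 308.7°, groundspeed 136.1 kt
Leg 3: desired track 181.7°; wind correction -9.0° → command heading 172.7°, groundspeed 121.3 kt
Leg 4: desired track 107.0°; wind correction -3.1° → command heading 103.9°, groundspeed 103.3 kt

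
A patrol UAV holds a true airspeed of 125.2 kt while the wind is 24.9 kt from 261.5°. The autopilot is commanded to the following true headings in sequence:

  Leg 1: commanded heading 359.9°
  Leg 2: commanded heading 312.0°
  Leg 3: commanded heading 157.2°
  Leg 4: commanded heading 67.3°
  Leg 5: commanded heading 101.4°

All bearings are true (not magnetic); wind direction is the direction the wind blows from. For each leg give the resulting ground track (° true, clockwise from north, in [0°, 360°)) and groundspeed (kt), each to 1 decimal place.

Leg 1: track=10.7°, groundspeed=131.2 kt
Leg 2: track=322.0°, groundspeed=111.0 kt
Leg 3: track=146.8°, groundspeed=133.5 kt
Leg 4: track=69.6°, groundspeed=149.5 kt
Leg 5: track=98.1°, groundspeed=148.9 kt

Leg 1: heading 359.9°; drift +10.8° → track 10.7°, groundspeed 131.2 kt
Leg 2: heading 312.0°; drift +10.0° → track 322.0°, groundspeed 111.0 kt
Leg 3: heading 157.2°; drift -10.4° → track 146.8°, groundspeed 133.5 kt
Leg 4: heading 67.3°; drift +2.3° → track 69.6°, groundspeed 149.5 kt
Leg 5: heading 101.4°; drift -3.3° → track 98.1°, groundspeed 148.9 kt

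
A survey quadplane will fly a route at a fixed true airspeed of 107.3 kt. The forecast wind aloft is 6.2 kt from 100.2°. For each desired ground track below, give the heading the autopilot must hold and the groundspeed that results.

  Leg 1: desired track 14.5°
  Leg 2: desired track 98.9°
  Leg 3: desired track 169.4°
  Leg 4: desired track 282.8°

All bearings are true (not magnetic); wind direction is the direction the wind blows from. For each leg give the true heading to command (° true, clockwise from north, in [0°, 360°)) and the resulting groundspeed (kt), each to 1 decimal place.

Leg 1: desired track 14.5°; wind correction +3.3° → command heading 17.8°, groundspeed 106.7 kt
Leg 2: desired track 98.9°; wind correction +0.1° → command heading 99.0°, groundspeed 101.1 kt
Leg 3: desired track 169.4°; wind correction -3.1° → command heading 166.3°, groundspeed 104.9 kt
Leg 4: desired track 282.8°; wind correction +0.2° → command heading 283.0°, groundspeed 113.5 kt

Leg 1: heading=17.8°, groundspeed=106.7 kt
Leg 2: heading=99.0°, groundspeed=101.1 kt
Leg 3: heading=166.3°, groundspeed=104.9 kt
Leg 4: heading=283.0°, groundspeed=113.5 kt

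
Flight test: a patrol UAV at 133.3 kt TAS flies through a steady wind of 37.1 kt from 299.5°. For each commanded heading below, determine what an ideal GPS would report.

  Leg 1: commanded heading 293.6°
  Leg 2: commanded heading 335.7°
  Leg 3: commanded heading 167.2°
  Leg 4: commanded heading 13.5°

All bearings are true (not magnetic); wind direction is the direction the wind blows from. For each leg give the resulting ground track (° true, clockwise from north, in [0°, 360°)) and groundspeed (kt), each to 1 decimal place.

Leg 1: track=291.3°, groundspeed=96.5 kt
Leg 2: track=347.7°, groundspeed=105.7 kt
Leg 3: track=157.4°, groundspeed=160.6 kt
Leg 4: track=29.7°, groundspeed=128.1 kt

Leg 1: heading 293.6°; drift -2.3° → track 291.3°, groundspeed 96.5 kt
Leg 2: heading 335.7°; drift +12.0° → track 347.7°, groundspeed 105.7 kt
Leg 3: heading 167.2°; drift -9.8° → track 157.4°, groundspeed 160.6 kt
Leg 4: heading 13.5°; drift +16.2° → track 29.7°, groundspeed 128.1 kt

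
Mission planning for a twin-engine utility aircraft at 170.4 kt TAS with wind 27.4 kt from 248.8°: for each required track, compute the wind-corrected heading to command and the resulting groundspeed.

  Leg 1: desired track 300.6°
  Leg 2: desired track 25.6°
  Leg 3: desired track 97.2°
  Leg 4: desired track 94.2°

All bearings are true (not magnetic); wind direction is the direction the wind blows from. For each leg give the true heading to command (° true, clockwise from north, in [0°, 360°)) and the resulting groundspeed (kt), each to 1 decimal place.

Leg 1: desired track 300.6°; wind correction -7.3° → command heading 293.3°, groundspeed 152.1 kt
Leg 2: desired track 25.6°; wind correction -6.3° → command heading 19.3°, groundspeed 189.3 kt
Leg 3: desired track 97.2°; wind correction +4.4° → command heading 101.6°, groundspeed 194.0 kt
Leg 4: desired track 94.2°; wind correction +4.0° → command heading 98.2°, groundspeed 194.7 kt

Leg 1: heading=293.3°, groundspeed=152.1 kt
Leg 2: heading=19.3°, groundspeed=189.3 kt
Leg 3: heading=101.6°, groundspeed=194.0 kt
Leg 4: heading=98.2°, groundspeed=194.7 kt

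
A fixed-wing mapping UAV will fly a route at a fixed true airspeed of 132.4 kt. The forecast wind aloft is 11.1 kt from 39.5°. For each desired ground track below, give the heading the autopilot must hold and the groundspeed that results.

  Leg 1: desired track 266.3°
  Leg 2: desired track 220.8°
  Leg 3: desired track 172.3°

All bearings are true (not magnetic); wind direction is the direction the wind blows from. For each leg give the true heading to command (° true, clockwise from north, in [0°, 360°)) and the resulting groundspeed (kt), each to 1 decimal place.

Leg 1: desired track 266.3°; wind correction +3.5° → command heading 269.8°, groundspeed 139.8 kt
Leg 2: desired track 220.8°; wind correction +0.1° → command heading 220.9°, groundspeed 143.5 kt
Leg 3: desired track 172.3°; wind correction -3.5° → command heading 168.8°, groundspeed 139.7 kt

Leg 1: heading=269.8°, groundspeed=139.8 kt
Leg 2: heading=220.9°, groundspeed=143.5 kt
Leg 3: heading=168.8°, groundspeed=139.7 kt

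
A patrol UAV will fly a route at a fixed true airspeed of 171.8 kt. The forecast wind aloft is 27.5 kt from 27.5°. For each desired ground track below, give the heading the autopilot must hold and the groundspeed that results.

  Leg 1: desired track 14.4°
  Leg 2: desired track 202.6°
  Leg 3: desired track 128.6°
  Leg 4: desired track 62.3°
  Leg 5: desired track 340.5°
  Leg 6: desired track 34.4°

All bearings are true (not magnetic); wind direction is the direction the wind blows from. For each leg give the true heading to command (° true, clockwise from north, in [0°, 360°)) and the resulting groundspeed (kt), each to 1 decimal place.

Leg 1: heading=16.5°, groundspeed=144.9 kt
Leg 2: heading=201.8°, groundspeed=199.2 kt
Leg 3: heading=119.6°, groundspeed=175.0 kt
Leg 4: heading=57.1°, groundspeed=148.5 kt
Leg 5: heading=347.2°, groundspeed=151.9 kt
Leg 6: heading=33.3°, groundspeed=144.5 kt

Leg 1: desired track 14.4°; wind correction +2.1° → command heading 16.5°, groundspeed 144.9 kt
Leg 2: desired track 202.6°; wind correction -0.8° → command heading 201.8°, groundspeed 199.2 kt
Leg 3: desired track 128.6°; wind correction -9.0° → command heading 119.6°, groundspeed 175.0 kt
Leg 4: desired track 62.3°; wind correction -5.2° → command heading 57.1°, groundspeed 148.5 kt
Leg 5: desired track 340.5°; wind correction +6.7° → command heading 347.2°, groundspeed 151.9 kt
Leg 6: desired track 34.4°; wind correction -1.1° → command heading 33.3°, groundspeed 144.5 kt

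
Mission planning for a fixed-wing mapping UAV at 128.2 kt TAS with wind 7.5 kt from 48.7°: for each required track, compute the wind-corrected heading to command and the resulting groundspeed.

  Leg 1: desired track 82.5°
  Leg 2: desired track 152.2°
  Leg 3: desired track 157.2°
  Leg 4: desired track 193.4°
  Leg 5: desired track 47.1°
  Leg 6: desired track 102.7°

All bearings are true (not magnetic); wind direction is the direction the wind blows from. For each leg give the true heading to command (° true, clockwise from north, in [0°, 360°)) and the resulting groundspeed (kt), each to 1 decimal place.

Leg 1: desired track 82.5°; wind correction -1.9° → command heading 80.6°, groundspeed 121.9 kt
Leg 2: desired track 152.2°; wind correction -3.3° → command heading 148.9°, groundspeed 129.7 kt
Leg 3: desired track 157.2°; wind correction -3.2° → command heading 154.0°, groundspeed 130.4 kt
Leg 4: desired track 193.4°; wind correction -1.9° → command heading 191.5°, groundspeed 134.2 kt
Leg 5: desired track 47.1°; wind correction +0.1° → command heading 47.2°, groundspeed 120.7 kt
Leg 6: desired track 102.7°; wind correction -2.7° → command heading 100.0°, groundspeed 123.6 kt

Leg 1: heading=80.6°, groundspeed=121.9 kt
Leg 2: heading=148.9°, groundspeed=129.7 kt
Leg 3: heading=154.0°, groundspeed=130.4 kt
Leg 4: heading=191.5°, groundspeed=134.2 kt
Leg 5: heading=47.2°, groundspeed=120.7 kt
Leg 6: heading=100.0°, groundspeed=123.6 kt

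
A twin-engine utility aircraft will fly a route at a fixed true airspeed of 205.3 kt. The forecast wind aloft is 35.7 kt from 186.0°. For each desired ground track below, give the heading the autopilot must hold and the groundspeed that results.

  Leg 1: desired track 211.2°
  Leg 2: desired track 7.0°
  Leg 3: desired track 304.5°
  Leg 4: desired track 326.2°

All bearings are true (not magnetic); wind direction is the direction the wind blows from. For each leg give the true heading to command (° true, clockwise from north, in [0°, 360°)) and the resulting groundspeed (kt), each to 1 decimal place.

Leg 1: desired track 211.2°; wind correction -4.2° → command heading 207.0°, groundspeed 172.4 kt
Leg 2: desired track 7.0°; wind correction +0.2° → command heading 7.2°, groundspeed 241.0 kt
Leg 3: desired track 304.5°; wind correction -8.8° → command heading 295.7°, groundspeed 219.9 kt
Leg 4: desired track 326.2°; wind correction -6.4° → command heading 319.8°, groundspeed 231.5 kt

Leg 1: heading=207.0°, groundspeed=172.4 kt
Leg 2: heading=7.2°, groundspeed=241.0 kt
Leg 3: heading=295.7°, groundspeed=219.9 kt
Leg 4: heading=319.8°, groundspeed=231.5 kt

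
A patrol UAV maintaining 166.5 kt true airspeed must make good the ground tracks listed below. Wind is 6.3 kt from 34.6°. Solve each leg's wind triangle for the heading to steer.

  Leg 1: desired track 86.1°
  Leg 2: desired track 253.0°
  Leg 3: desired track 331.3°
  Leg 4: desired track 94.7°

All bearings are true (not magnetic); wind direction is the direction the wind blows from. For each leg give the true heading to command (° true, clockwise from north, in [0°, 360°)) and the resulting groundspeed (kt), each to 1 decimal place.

Leg 1: desired track 86.1°; wind correction -1.7° → command heading 84.4°, groundspeed 162.5 kt
Leg 2: desired track 253.0°; wind correction +1.3° → command heading 254.3°, groundspeed 171.4 kt
Leg 3: desired track 331.3°; wind correction +1.9° → command heading 333.2°, groundspeed 163.6 kt
Leg 4: desired track 94.7°; wind correction -1.9° → command heading 92.8°, groundspeed 163.3 kt

Leg 1: heading=84.4°, groundspeed=162.5 kt
Leg 2: heading=254.3°, groundspeed=171.4 kt
Leg 3: heading=333.2°, groundspeed=163.6 kt
Leg 4: heading=92.8°, groundspeed=163.3 kt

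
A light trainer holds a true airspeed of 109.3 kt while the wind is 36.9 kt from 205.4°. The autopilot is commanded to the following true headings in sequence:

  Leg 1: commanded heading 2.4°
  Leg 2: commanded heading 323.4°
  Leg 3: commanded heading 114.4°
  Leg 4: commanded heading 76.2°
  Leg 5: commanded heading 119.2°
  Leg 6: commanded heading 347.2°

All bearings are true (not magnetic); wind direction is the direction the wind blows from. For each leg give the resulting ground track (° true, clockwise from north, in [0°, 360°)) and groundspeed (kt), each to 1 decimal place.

Leg 1: track=8.1°, groundspeed=144.0 kt
Leg 2: track=337.8°, groundspeed=130.7 kt
Leg 3: track=95.8°, groundspeed=116.0 kt
Leg 4: track=64.0°, groundspeed=135.7 kt
Leg 5: track=100.2°, groundspeed=113.0 kt
Leg 6: track=356.6°, groundspeed=140.2 kt

Leg 1: heading 2.4°; drift +5.7° → track 8.1°, groundspeed 144.0 kt
Leg 2: heading 323.4°; drift +14.4° → track 337.8°, groundspeed 130.7 kt
Leg 3: heading 114.4°; drift -18.6° → track 95.8°, groundspeed 116.0 kt
Leg 4: heading 76.2°; drift -12.2° → track 64.0°, groundspeed 135.7 kt
Leg 5: heading 119.2°; drift -19.0° → track 100.2°, groundspeed 113.0 kt
Leg 6: heading 347.2°; drift +9.4° → track 356.6°, groundspeed 140.2 kt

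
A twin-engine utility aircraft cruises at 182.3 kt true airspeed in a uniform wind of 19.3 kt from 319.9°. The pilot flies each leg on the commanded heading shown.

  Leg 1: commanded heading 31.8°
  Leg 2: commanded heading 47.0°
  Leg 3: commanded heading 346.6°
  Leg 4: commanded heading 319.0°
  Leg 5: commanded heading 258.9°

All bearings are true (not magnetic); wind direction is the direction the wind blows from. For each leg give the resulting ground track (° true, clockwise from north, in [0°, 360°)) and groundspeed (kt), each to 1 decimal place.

Leg 1: heading 31.8°; drift +5.9° → track 37.7°, groundspeed 177.3 kt
Leg 2: heading 47.0°; drift +6.1° → track 53.1°, groundspeed 182.3 kt
Leg 3: heading 346.6°; drift +3.0° → track 349.6°, groundspeed 165.3 kt
Leg 4: heading 319.0°; drift -0.1° → track 318.9°, groundspeed 163.0 kt
Leg 5: heading 258.9°; drift -5.6° → track 253.3°, groundspeed 173.8 kt

Leg 1: track=37.7°, groundspeed=177.3 kt
Leg 2: track=53.1°, groundspeed=182.3 kt
Leg 3: track=349.6°, groundspeed=165.3 kt
Leg 4: track=318.9°, groundspeed=163.0 kt
Leg 5: track=253.3°, groundspeed=173.8 kt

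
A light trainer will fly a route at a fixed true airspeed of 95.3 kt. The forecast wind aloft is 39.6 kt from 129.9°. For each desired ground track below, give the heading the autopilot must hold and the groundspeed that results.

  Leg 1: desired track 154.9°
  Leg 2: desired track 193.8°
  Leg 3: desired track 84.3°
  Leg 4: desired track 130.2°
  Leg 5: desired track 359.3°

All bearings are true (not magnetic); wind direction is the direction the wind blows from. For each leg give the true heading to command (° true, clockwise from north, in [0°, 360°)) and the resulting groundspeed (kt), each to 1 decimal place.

Leg 1: desired track 154.9°; wind correction -10.1° → command heading 144.8°, groundspeed 57.9 kt
Leg 2: desired track 193.8°; wind correction -21.9° → command heading 171.9°, groundspeed 71.0 kt
Leg 3: desired track 84.3°; wind correction +17.3° → command heading 101.6°, groundspeed 63.3 kt
Leg 4: desired track 130.2°; wind correction -0.1° → command heading 130.1°, groundspeed 55.7 kt
Leg 5: desired track 359.3°; wind correction +18.4° → command heading 17.7°, groundspeed 116.2 kt

Leg 1: heading=144.8°, groundspeed=57.9 kt
Leg 2: heading=171.9°, groundspeed=71.0 kt
Leg 3: heading=101.6°, groundspeed=63.3 kt
Leg 4: heading=130.1°, groundspeed=55.7 kt
Leg 5: heading=17.7°, groundspeed=116.2 kt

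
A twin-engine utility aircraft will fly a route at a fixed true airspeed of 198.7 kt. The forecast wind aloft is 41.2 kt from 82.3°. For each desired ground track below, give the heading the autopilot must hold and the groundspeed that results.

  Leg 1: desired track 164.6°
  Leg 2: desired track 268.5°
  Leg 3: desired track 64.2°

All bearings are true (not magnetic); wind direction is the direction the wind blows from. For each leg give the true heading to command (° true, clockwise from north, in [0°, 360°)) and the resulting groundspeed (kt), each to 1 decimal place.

Leg 1: heading=152.7°, groundspeed=188.9 kt
Leg 2: heading=269.8°, groundspeed=239.6 kt
Leg 3: heading=67.9°, groundspeed=159.1 kt

Leg 1: desired track 164.6°; wind correction -11.9° → command heading 152.7°, groundspeed 188.9 kt
Leg 2: desired track 268.5°; wind correction +1.3° → command heading 269.8°, groundspeed 239.6 kt
Leg 3: desired track 64.2°; wind correction +3.7° → command heading 67.9°, groundspeed 159.1 kt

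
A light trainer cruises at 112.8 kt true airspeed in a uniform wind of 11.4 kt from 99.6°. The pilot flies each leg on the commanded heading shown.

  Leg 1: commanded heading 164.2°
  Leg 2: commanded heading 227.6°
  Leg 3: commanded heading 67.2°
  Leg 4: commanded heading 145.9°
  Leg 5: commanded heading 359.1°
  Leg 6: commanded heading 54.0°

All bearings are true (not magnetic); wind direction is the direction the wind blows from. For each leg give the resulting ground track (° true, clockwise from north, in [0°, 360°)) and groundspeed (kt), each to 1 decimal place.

Leg 1: heading 164.2°; drift +5.5° → track 169.7°, groundspeed 108.4 kt
Leg 2: heading 227.6°; drift +4.3° → track 231.9°, groundspeed 120.2 kt
Leg 3: heading 67.2°; drift -3.4° → track 63.8°, groundspeed 103.4 kt
Leg 4: heading 145.9°; drift +4.5° → track 150.4°, groundspeed 105.2 kt
Leg 5: heading 359.1°; drift -5.6° → track 353.5°, groundspeed 115.4 kt
Leg 6: heading 54.0°; drift -4.4° → track 49.6°, groundspeed 105.1 kt

Leg 1: track=169.7°, groundspeed=108.4 kt
Leg 2: track=231.9°, groundspeed=120.2 kt
Leg 3: track=63.8°, groundspeed=103.4 kt
Leg 4: track=150.4°, groundspeed=105.2 kt
Leg 5: track=353.5°, groundspeed=115.4 kt
Leg 6: track=49.6°, groundspeed=105.1 kt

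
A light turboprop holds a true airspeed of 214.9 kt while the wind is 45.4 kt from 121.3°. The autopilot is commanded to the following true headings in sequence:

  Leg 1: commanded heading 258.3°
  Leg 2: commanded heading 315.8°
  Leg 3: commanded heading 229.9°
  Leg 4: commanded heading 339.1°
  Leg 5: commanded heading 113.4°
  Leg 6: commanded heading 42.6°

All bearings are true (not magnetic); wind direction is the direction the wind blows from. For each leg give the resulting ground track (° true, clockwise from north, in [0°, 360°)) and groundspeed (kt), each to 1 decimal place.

Leg 1: track=265.4°, groundspeed=250.0 kt
Leg 2: track=313.3°, groundspeed=259.1 kt
Leg 3: track=240.5°, groundspeed=233.4 kt
Leg 4: track=332.8°, groundspeed=252.3 kt
Leg 5: track=111.3°, groundspeed=170.0 kt
Leg 6: track=30.4°, groundspeed=210.8 kt

Leg 1: heading 258.3°; drift +7.1° → track 265.4°, groundspeed 250.0 kt
Leg 2: heading 315.8°; drift -2.5° → track 313.3°, groundspeed 259.1 kt
Leg 3: heading 229.9°; drift +10.6° → track 240.5°, groundspeed 233.4 kt
Leg 4: heading 339.1°; drift -6.3° → track 332.8°, groundspeed 252.3 kt
Leg 5: heading 113.4°; drift -2.1° → track 111.3°, groundspeed 170.0 kt
Leg 6: heading 42.6°; drift -12.2° → track 30.4°, groundspeed 210.8 kt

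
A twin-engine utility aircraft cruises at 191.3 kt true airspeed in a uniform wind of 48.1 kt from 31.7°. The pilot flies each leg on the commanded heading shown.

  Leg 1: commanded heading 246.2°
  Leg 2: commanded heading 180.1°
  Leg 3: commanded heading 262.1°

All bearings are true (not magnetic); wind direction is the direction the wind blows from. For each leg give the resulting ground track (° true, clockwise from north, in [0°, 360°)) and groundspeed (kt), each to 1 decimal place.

Leg 1: track=239.5°, groundspeed=232.5 kt
Leg 2: track=186.3°, groundspeed=233.6 kt
Leg 3: track=252.6°, groundspeed=225.0 kt

Leg 1: heading 246.2°; drift -6.7° → track 239.5°, groundspeed 232.5 kt
Leg 2: heading 180.1°; drift +6.2° → track 186.3°, groundspeed 233.6 kt
Leg 3: heading 262.1°; drift -9.5° → track 252.6°, groundspeed 225.0 kt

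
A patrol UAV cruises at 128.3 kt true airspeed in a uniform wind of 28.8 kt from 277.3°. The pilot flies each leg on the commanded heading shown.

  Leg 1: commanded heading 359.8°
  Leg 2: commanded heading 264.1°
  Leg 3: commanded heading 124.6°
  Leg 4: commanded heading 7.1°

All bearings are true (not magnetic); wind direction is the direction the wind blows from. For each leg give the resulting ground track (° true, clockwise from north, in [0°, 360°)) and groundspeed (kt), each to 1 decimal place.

Leg 1: track=12.7°, groundspeed=127.8 kt
Leg 2: track=260.3°, groundspeed=100.5 kt
Leg 3: track=119.7°, groundspeed=154.5 kt
Leg 4: track=19.8°, groundspeed=131.4 kt

Leg 1: heading 359.8°; drift +12.9° → track 12.7°, groundspeed 127.8 kt
Leg 2: heading 264.1°; drift -3.8° → track 260.3°, groundspeed 100.5 kt
Leg 3: heading 124.6°; drift -4.9° → track 119.7°, groundspeed 154.5 kt
Leg 4: heading 7.1°; drift +12.7° → track 19.8°, groundspeed 131.4 kt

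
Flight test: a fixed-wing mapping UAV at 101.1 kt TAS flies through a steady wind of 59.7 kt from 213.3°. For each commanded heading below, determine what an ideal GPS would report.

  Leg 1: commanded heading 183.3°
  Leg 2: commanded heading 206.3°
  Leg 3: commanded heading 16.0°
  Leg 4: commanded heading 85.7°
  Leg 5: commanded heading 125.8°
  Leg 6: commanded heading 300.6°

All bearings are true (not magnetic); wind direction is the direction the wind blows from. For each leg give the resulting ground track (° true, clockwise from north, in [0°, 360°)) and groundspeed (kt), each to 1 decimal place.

Leg 1: heading 183.3°; drift -31.1° → track 152.2°, groundspeed 57.7 kt
Leg 2: heading 206.3°; drift -9.9° → track 196.4°, groundspeed 42.5 kt
Leg 3: heading 16.0°; drift +6.4° → track 22.4°, groundspeed 159.1 kt
Leg 4: heading 85.7°; drift -19.0° → track 66.7°, groundspeed 145.4 kt
Leg 5: heading 125.8°; drift -31.2° → track 94.6°, groundspeed 115.1 kt
Leg 6: heading 300.6°; drift +31.2° → track 331.8°, groundspeed 115.0 kt

Leg 1: track=152.2°, groundspeed=57.7 kt
Leg 2: track=196.4°, groundspeed=42.5 kt
Leg 3: track=22.4°, groundspeed=159.1 kt
Leg 4: track=66.7°, groundspeed=145.4 kt
Leg 5: track=94.6°, groundspeed=115.1 kt
Leg 6: track=331.8°, groundspeed=115.0 kt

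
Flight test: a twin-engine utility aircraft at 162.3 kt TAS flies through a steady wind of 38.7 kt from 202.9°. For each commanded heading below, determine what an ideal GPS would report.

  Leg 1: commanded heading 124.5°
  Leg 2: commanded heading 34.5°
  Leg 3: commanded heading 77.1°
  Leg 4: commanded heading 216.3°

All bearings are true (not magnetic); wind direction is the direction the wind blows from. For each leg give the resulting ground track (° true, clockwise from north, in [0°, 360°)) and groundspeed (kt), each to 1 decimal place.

Leg 1: heading 124.5°; drift -13.8° → track 110.7°, groundspeed 159.1 kt
Leg 2: heading 34.5°; drift -2.2° → track 32.3°, groundspeed 200.4 kt
Leg 3: heading 77.1°; drift -9.6° → track 67.5°, groundspeed 187.6 kt
Leg 4: heading 216.3°; drift +4.1° → track 220.4°, groundspeed 125.0 kt

Leg 1: track=110.7°, groundspeed=159.1 kt
Leg 2: track=32.3°, groundspeed=200.4 kt
Leg 3: track=67.5°, groundspeed=187.6 kt
Leg 4: track=220.4°, groundspeed=125.0 kt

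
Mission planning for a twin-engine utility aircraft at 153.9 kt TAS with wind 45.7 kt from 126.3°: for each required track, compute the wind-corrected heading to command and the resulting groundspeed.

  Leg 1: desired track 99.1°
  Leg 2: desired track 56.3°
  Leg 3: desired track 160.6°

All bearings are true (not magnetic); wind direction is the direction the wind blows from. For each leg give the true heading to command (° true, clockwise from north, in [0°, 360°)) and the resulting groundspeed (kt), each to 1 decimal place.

Leg 1: desired track 99.1°; wind correction +7.8° → command heading 106.9°, groundspeed 111.8 kt
Leg 2: desired track 56.3°; wind correction +16.2° → command heading 72.5°, groundspeed 132.2 kt
Leg 3: desired track 160.6°; wind correction -9.6° → command heading 151.0°, groundspeed 114.0 kt

Leg 1: heading=106.9°, groundspeed=111.8 kt
Leg 2: heading=72.5°, groundspeed=132.2 kt
Leg 3: heading=151.0°, groundspeed=114.0 kt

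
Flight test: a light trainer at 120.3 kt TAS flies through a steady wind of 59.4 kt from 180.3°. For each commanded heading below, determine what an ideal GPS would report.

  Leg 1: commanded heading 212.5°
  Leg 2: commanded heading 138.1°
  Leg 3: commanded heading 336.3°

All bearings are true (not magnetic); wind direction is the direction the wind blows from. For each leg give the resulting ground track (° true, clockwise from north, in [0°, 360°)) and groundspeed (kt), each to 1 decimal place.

Leg 1: heading 212.5°; drift +24.3° → track 236.8°, groundspeed 76.9 kt
Leg 2: heading 138.1°; drift -27.6° → track 110.5°, groundspeed 86.1 kt
Leg 3: heading 336.3°; drift +7.9° → track 344.2°, groundspeed 176.2 kt

Leg 1: track=236.8°, groundspeed=76.9 kt
Leg 2: track=110.5°, groundspeed=86.1 kt
Leg 3: track=344.2°, groundspeed=176.2 kt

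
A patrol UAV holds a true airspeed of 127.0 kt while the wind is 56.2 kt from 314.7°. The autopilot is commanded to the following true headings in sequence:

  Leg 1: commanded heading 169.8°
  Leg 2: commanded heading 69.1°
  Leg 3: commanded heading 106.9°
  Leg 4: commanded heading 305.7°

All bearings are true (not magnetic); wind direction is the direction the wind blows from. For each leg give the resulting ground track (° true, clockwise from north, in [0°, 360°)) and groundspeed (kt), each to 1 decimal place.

Leg 1: heading 169.8°; drift -10.6° → track 159.2°, groundspeed 176.0 kt
Leg 2: heading 69.1°; drift +18.8° → track 87.9°, groundspeed 158.7 kt
Leg 3: heading 106.9°; drift +8.4° → track 115.3°, groundspeed 178.6 kt
Leg 4: heading 305.7°; drift -7.0° → track 298.7°, groundspeed 72.0 kt

Leg 1: track=159.2°, groundspeed=176.0 kt
Leg 2: track=87.9°, groundspeed=158.7 kt
Leg 3: track=115.3°, groundspeed=178.6 kt
Leg 4: track=298.7°, groundspeed=72.0 kt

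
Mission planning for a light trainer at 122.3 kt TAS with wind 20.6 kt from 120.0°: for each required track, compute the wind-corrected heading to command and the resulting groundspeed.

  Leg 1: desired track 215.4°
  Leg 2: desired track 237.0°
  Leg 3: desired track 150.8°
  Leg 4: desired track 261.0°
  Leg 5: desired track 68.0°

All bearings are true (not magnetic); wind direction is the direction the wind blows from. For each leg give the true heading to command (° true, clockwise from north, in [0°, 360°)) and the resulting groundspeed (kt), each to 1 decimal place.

Leg 1: heading=205.7°, groundspeed=122.5 kt
Leg 2: heading=228.4°, groundspeed=130.3 kt
Leg 3: heading=145.9°, groundspeed=104.1 kt
Leg 4: heading=254.9°, groundspeed=137.6 kt
Leg 5: heading=75.6°, groundspeed=108.5 kt

Leg 1: desired track 215.4°; wind correction -9.7° → command heading 205.7°, groundspeed 122.5 kt
Leg 2: desired track 237.0°; wind correction -8.6° → command heading 228.4°, groundspeed 130.3 kt
Leg 3: desired track 150.8°; wind correction -4.9° → command heading 145.9°, groundspeed 104.1 kt
Leg 4: desired track 261.0°; wind correction -6.1° → command heading 254.9°, groundspeed 137.6 kt
Leg 5: desired track 68.0°; wind correction +7.6° → command heading 75.6°, groundspeed 108.5 kt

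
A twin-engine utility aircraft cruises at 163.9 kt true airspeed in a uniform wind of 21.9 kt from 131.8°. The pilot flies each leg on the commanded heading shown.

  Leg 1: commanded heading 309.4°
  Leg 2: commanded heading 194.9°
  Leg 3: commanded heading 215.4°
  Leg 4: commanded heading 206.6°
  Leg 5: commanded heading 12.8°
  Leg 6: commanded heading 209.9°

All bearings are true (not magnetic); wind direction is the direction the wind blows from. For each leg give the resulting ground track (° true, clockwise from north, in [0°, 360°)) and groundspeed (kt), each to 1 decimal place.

Leg 1: heading 309.4°; drift +0.3° → track 309.7°, groundspeed 185.8 kt
Leg 2: heading 194.9°; drift +7.2° → track 202.1°, groundspeed 155.2 kt
Leg 3: heading 215.4°; drift +7.7° → track 223.1°, groundspeed 162.9 kt
Leg 4: heading 206.6°; drift +7.6° → track 214.2°, groundspeed 159.6 kt
Leg 5: heading 12.8°; drift -6.3° → track 6.5°, groundspeed 175.6 kt
Leg 6: heading 209.9°; drift +7.7° → track 217.6°, groundspeed 160.8 kt

Leg 1: track=309.7°, groundspeed=185.8 kt
Leg 2: track=202.1°, groundspeed=155.2 kt
Leg 3: track=223.1°, groundspeed=162.9 kt
Leg 4: track=214.2°, groundspeed=159.6 kt
Leg 5: track=6.5°, groundspeed=175.6 kt
Leg 6: track=217.6°, groundspeed=160.8 kt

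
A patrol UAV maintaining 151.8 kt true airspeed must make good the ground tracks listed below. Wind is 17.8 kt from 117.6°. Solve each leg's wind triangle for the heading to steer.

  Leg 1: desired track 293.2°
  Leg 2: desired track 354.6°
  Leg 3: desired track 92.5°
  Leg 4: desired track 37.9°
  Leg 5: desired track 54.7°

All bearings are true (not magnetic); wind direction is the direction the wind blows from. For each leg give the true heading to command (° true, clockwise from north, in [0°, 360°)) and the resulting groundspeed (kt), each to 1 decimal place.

Leg 1: heading=292.7°, groundspeed=169.5 kt
Leg 2: heading=0.2°, groundspeed=160.8 kt
Leg 3: heading=95.4°, groundspeed=135.5 kt
Leg 4: heading=44.5°, groundspeed=147.6 kt
Leg 5: heading=60.7°, groundspeed=142.9 kt

Leg 1: desired track 293.2°; wind correction -0.5° → command heading 292.7°, groundspeed 169.5 kt
Leg 2: desired track 354.6°; wind correction +5.6° → command heading 0.2°, groundspeed 160.8 kt
Leg 3: desired track 92.5°; wind correction +2.9° → command heading 95.4°, groundspeed 135.5 kt
Leg 4: desired track 37.9°; wind correction +6.6° → command heading 44.5°, groundspeed 147.6 kt
Leg 5: desired track 54.7°; wind correction +6.0° → command heading 60.7°, groundspeed 142.9 kt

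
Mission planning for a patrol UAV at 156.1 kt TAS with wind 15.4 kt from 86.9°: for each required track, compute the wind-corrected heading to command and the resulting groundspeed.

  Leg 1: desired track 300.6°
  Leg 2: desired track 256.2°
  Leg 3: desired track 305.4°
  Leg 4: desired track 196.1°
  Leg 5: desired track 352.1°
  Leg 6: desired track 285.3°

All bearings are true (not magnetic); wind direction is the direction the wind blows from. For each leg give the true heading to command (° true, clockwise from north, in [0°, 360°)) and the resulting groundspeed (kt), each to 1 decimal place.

Leg 1: heading=303.7°, groundspeed=168.7 kt
Leg 2: heading=255.2°, groundspeed=171.2 kt
Leg 3: heading=308.9°, groundspeed=167.9 kt
Leg 4: heading=190.8°, groundspeed=160.5 kt
Leg 5: heading=357.7°, groundspeed=156.6 kt
Leg 6: heading=287.1°, groundspeed=170.6 kt

Leg 1: desired track 300.6°; wind correction +3.1° → command heading 303.7°, groundspeed 168.7 kt
Leg 2: desired track 256.2°; wind correction -1.0° → command heading 255.2°, groundspeed 171.2 kt
Leg 3: desired track 305.4°; wind correction +3.5° → command heading 308.9°, groundspeed 167.9 kt
Leg 4: desired track 196.1°; wind correction -5.3° → command heading 190.8°, groundspeed 160.5 kt
Leg 5: desired track 352.1°; wind correction +5.6° → command heading 357.7°, groundspeed 156.6 kt
Leg 6: desired track 285.3°; wind correction +1.8° → command heading 287.1°, groundspeed 170.6 kt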